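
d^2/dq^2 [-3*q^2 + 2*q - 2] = -6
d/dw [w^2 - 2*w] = 2*w - 2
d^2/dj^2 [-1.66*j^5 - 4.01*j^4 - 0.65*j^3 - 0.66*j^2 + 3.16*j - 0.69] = -33.2*j^3 - 48.12*j^2 - 3.9*j - 1.32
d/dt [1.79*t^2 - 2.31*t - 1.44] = 3.58*t - 2.31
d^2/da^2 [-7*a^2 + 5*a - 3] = -14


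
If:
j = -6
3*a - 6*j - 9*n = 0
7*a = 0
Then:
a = 0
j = -6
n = 4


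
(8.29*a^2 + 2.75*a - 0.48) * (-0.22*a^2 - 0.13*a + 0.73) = -1.8238*a^4 - 1.6827*a^3 + 5.7998*a^2 + 2.0699*a - 0.3504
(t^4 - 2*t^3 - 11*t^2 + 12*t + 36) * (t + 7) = t^5 + 5*t^4 - 25*t^3 - 65*t^2 + 120*t + 252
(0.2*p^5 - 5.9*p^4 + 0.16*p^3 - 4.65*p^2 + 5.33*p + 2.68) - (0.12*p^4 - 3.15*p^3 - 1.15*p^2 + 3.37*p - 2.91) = 0.2*p^5 - 6.02*p^4 + 3.31*p^3 - 3.5*p^2 + 1.96*p + 5.59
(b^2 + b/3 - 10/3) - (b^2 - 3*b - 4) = 10*b/3 + 2/3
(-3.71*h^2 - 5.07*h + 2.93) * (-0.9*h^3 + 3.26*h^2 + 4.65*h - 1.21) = 3.339*h^5 - 7.5316*h^4 - 36.4167*h^3 - 9.5346*h^2 + 19.7592*h - 3.5453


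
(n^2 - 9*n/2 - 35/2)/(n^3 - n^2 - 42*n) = (n + 5/2)/(n*(n + 6))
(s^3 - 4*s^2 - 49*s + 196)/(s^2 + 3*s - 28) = s - 7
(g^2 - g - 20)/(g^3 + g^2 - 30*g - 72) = (g - 5)/(g^2 - 3*g - 18)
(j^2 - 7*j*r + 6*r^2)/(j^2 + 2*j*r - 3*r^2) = (j - 6*r)/(j + 3*r)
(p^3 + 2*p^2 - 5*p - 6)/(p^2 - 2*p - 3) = (p^2 + p - 6)/(p - 3)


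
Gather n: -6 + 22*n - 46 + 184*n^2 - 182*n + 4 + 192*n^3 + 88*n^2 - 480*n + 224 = 192*n^3 + 272*n^2 - 640*n + 176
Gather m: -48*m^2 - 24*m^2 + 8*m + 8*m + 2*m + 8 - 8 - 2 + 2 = -72*m^2 + 18*m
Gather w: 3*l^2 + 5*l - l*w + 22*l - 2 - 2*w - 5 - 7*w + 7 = 3*l^2 + 27*l + w*(-l - 9)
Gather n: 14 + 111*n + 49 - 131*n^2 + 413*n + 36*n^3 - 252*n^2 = 36*n^3 - 383*n^2 + 524*n + 63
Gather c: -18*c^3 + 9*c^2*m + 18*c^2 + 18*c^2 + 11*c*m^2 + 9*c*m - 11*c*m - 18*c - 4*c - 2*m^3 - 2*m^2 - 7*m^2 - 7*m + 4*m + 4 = -18*c^3 + c^2*(9*m + 36) + c*(11*m^2 - 2*m - 22) - 2*m^3 - 9*m^2 - 3*m + 4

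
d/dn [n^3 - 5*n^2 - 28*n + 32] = 3*n^2 - 10*n - 28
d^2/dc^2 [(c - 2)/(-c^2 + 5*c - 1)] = 2*(-(c - 2)*(2*c - 5)^2 + (3*c - 7)*(c^2 - 5*c + 1))/(c^2 - 5*c + 1)^3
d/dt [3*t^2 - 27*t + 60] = 6*t - 27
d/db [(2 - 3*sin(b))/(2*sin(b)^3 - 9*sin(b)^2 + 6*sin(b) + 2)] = 3*(4*sin(b)^3 - 13*sin(b)^2 + 12*sin(b) - 6)*cos(b)/(2*sin(b)^3 - 9*sin(b)^2 + 6*sin(b) + 2)^2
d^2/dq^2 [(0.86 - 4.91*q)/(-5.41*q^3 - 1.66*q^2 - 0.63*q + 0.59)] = (862.238226*q^5 - 37.4783159999998*q^4 - 129.98257*q^3 + 156.261024*q^2 + 6.98659199999999*q + 1.282858)/(158.340421*q^9 + 145.755138*q^8 + 100.040097*q^7 - 13.283573*q^6 - 20.141553*q^5 - 14.966232*q^4 + 2.197578*q^3 + 1.031025*q^2 + 0.657909*q - 0.205379)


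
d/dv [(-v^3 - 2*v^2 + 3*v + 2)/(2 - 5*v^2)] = (5*v^4 + 9*v^2 + 12*v + 6)/(25*v^4 - 20*v^2 + 4)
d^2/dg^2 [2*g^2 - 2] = 4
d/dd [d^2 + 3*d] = 2*d + 3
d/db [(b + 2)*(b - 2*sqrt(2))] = 2*b - 2*sqrt(2) + 2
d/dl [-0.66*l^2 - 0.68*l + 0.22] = -1.32*l - 0.68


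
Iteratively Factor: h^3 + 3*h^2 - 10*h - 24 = (h + 4)*(h^2 - h - 6) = (h - 3)*(h + 4)*(h + 2)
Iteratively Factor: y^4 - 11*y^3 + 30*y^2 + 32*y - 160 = (y - 5)*(y^3 - 6*y^2 + 32) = (y - 5)*(y + 2)*(y^2 - 8*y + 16) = (y - 5)*(y - 4)*(y + 2)*(y - 4)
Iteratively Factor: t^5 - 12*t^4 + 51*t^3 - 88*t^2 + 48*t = (t - 3)*(t^4 - 9*t^3 + 24*t^2 - 16*t) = (t - 3)*(t - 1)*(t^3 - 8*t^2 + 16*t) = t*(t - 3)*(t - 1)*(t^2 - 8*t + 16) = t*(t - 4)*(t - 3)*(t - 1)*(t - 4)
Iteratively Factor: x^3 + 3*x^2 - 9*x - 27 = (x + 3)*(x^2 - 9) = (x - 3)*(x + 3)*(x + 3)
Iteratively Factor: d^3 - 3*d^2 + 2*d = (d)*(d^2 - 3*d + 2) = d*(d - 2)*(d - 1)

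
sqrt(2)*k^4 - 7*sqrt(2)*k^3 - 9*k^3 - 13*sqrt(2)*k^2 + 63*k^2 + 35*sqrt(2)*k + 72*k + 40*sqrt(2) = (k - 8)*(k + 1)*(k - 5*sqrt(2))*(sqrt(2)*k + 1)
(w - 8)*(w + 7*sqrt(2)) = w^2 - 8*w + 7*sqrt(2)*w - 56*sqrt(2)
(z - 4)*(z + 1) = z^2 - 3*z - 4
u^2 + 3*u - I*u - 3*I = (u + 3)*(u - I)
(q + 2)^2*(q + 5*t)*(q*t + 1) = q^4*t + 5*q^3*t^2 + 4*q^3*t + q^3 + 20*q^2*t^2 + 9*q^2*t + 4*q^2 + 20*q*t^2 + 20*q*t + 4*q + 20*t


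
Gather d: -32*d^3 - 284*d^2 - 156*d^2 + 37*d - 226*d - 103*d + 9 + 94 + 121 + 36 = -32*d^3 - 440*d^2 - 292*d + 260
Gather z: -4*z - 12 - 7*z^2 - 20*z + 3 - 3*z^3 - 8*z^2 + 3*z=-3*z^3 - 15*z^2 - 21*z - 9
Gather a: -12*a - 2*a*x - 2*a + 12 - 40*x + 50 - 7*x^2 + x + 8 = a*(-2*x - 14) - 7*x^2 - 39*x + 70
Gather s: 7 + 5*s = 5*s + 7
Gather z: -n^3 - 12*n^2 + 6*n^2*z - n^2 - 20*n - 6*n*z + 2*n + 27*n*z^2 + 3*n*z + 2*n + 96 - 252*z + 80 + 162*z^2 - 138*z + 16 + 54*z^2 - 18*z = -n^3 - 13*n^2 - 16*n + z^2*(27*n + 216) + z*(6*n^2 - 3*n - 408) + 192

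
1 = 1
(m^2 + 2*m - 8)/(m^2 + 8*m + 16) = (m - 2)/(m + 4)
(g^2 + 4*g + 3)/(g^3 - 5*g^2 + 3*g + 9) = (g + 3)/(g^2 - 6*g + 9)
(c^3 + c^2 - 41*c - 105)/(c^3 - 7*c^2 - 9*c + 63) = (c + 5)/(c - 3)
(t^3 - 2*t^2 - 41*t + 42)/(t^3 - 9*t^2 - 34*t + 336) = (t - 1)/(t - 8)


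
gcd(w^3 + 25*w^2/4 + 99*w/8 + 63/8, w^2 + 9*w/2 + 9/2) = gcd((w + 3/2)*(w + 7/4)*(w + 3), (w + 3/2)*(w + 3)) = w^2 + 9*w/2 + 9/2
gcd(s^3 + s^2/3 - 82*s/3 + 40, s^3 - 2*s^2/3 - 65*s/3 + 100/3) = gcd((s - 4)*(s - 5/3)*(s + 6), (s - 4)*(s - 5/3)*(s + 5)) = s^2 - 17*s/3 + 20/3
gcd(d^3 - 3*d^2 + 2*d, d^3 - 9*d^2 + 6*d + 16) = d - 2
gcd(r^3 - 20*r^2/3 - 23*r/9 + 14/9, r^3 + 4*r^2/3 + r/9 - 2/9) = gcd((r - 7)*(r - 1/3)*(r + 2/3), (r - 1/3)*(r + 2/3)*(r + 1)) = r^2 + r/3 - 2/9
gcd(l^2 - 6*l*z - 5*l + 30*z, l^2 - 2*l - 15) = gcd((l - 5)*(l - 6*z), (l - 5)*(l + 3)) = l - 5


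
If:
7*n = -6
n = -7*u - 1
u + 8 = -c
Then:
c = -391/49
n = -6/7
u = -1/49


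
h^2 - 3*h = h*(h - 3)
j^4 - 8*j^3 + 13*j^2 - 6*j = j*(j - 6)*(j - 1)^2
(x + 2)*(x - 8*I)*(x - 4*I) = x^3 + 2*x^2 - 12*I*x^2 - 32*x - 24*I*x - 64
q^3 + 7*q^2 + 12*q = q*(q + 3)*(q + 4)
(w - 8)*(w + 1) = w^2 - 7*w - 8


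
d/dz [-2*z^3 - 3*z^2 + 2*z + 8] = -6*z^2 - 6*z + 2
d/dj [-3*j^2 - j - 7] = -6*j - 1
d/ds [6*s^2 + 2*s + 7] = 12*s + 2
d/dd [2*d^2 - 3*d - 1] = 4*d - 3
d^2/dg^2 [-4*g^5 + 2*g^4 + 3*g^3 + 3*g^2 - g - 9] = -80*g^3 + 24*g^2 + 18*g + 6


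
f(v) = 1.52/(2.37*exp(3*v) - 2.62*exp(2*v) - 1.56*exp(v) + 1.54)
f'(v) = 1.52*(-7.11*exp(3*v) + 5.24*exp(2*v) + 1.56*exp(v))/(2.37*exp(3*v) - 2.62*exp(2*v) - 1.56*exp(v) + 1.54)^2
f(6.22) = 0.00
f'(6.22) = -0.00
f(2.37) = 0.00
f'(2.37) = -0.00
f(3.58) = 0.00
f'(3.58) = -0.00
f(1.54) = 0.01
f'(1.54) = -0.03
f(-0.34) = -35.28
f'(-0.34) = 983.43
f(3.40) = 0.00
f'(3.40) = -0.00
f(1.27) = 0.02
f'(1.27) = -0.08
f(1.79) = 0.00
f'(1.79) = -0.01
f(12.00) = 0.00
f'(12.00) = 0.00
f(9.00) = 0.00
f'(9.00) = 0.00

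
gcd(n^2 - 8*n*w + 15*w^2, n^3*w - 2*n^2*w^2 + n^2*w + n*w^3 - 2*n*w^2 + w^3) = 1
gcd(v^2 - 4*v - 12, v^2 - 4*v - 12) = v^2 - 4*v - 12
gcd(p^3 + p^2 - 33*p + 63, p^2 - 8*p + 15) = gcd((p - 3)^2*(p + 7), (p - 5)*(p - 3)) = p - 3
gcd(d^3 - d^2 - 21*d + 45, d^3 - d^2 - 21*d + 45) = d^3 - d^2 - 21*d + 45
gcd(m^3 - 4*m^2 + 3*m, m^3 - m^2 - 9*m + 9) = m^2 - 4*m + 3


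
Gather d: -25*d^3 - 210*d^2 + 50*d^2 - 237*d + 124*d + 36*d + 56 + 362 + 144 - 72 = -25*d^3 - 160*d^2 - 77*d + 490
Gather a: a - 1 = a - 1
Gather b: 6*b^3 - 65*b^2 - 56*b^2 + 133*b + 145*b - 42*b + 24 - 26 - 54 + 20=6*b^3 - 121*b^2 + 236*b - 36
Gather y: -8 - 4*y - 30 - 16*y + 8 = -20*y - 30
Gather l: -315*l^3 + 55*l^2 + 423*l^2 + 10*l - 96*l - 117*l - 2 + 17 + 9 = -315*l^3 + 478*l^2 - 203*l + 24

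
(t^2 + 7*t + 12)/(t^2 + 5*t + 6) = (t + 4)/(t + 2)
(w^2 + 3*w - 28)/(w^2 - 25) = (w^2 + 3*w - 28)/(w^2 - 25)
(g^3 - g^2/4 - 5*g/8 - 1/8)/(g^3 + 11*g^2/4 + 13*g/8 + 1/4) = (g - 1)/(g + 2)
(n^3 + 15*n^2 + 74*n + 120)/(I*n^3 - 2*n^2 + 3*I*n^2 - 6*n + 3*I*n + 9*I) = I*(-n^3 - 15*n^2 - 74*n - 120)/(n^3 + n^2*(3 + 2*I) + 3*n*(1 + 2*I) + 9)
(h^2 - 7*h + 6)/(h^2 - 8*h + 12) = (h - 1)/(h - 2)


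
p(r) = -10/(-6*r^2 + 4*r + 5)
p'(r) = -10*(12*r - 4)/(-6*r^2 + 4*r + 5)^2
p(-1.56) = 0.63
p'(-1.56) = 0.91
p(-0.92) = 2.66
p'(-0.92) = 10.65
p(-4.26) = 0.08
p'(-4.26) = 0.04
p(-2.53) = 0.23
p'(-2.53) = 0.18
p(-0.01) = -2.02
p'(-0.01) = 1.68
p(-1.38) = 0.84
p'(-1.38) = 1.44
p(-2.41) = 0.25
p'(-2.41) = 0.21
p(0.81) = -2.32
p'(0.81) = -3.09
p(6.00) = 0.05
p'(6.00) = -0.02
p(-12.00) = 0.01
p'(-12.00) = 0.00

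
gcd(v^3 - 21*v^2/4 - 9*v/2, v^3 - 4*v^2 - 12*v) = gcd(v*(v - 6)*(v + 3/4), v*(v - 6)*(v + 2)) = v^2 - 6*v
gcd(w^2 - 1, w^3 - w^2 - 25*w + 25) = w - 1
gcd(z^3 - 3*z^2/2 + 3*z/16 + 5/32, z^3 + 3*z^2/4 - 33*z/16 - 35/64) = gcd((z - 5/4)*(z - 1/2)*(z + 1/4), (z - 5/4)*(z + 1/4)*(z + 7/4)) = z^2 - z - 5/16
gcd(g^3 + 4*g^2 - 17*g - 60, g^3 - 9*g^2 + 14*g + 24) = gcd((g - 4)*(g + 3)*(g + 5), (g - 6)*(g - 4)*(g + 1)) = g - 4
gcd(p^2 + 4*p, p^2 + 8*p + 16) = p + 4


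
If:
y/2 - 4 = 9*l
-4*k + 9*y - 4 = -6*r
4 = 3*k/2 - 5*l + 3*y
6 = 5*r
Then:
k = 2224/2195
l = -964/2195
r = 6/5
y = 208/2195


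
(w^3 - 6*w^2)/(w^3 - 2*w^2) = (w - 6)/(w - 2)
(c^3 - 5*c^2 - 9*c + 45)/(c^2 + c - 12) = (c^2 - 2*c - 15)/(c + 4)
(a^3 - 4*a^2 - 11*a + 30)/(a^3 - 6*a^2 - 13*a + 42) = (a - 5)/(a - 7)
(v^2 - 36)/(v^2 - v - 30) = (v + 6)/(v + 5)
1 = 1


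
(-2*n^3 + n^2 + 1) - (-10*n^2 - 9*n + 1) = -2*n^3 + 11*n^2 + 9*n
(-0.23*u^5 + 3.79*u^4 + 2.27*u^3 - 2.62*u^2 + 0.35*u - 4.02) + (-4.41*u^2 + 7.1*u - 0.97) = -0.23*u^5 + 3.79*u^4 + 2.27*u^3 - 7.03*u^2 + 7.45*u - 4.99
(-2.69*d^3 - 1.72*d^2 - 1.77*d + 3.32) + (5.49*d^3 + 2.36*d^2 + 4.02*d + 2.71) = 2.8*d^3 + 0.64*d^2 + 2.25*d + 6.03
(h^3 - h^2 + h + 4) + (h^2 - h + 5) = h^3 + 9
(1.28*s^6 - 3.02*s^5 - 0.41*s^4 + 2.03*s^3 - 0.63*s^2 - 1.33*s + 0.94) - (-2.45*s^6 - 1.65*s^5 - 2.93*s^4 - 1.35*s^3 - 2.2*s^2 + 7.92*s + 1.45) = 3.73*s^6 - 1.37*s^5 + 2.52*s^4 + 3.38*s^3 + 1.57*s^2 - 9.25*s - 0.51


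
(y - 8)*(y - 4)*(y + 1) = y^3 - 11*y^2 + 20*y + 32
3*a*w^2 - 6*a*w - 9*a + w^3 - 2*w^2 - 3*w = (3*a + w)*(w - 3)*(w + 1)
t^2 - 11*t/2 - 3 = (t - 6)*(t + 1/2)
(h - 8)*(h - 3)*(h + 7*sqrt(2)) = h^3 - 11*h^2 + 7*sqrt(2)*h^2 - 77*sqrt(2)*h + 24*h + 168*sqrt(2)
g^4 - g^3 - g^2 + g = g*(g - 1)^2*(g + 1)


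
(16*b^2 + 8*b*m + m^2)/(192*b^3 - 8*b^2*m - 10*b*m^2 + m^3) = (4*b + m)/(48*b^2 - 14*b*m + m^2)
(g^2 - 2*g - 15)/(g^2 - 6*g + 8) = (g^2 - 2*g - 15)/(g^2 - 6*g + 8)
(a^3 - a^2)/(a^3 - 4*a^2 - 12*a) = a*(1 - a)/(-a^2 + 4*a + 12)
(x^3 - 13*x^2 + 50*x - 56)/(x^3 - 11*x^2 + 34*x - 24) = (x^2 - 9*x + 14)/(x^2 - 7*x + 6)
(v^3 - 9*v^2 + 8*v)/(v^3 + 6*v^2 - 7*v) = (v - 8)/(v + 7)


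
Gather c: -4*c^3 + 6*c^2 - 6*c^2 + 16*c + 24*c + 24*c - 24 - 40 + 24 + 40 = -4*c^3 + 64*c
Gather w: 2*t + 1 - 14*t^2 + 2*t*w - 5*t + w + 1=-14*t^2 - 3*t + w*(2*t + 1) + 2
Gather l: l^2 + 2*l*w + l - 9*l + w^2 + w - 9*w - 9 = l^2 + l*(2*w - 8) + w^2 - 8*w - 9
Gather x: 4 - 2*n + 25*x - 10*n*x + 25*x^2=-2*n + 25*x^2 + x*(25 - 10*n) + 4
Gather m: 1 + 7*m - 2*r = 7*m - 2*r + 1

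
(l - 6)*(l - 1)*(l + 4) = l^3 - 3*l^2 - 22*l + 24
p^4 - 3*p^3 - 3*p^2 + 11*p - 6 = (p - 3)*(p - 1)^2*(p + 2)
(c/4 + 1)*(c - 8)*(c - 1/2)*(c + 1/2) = c^4/4 - c^3 - 129*c^2/16 + c/4 + 2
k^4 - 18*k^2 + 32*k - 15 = (k - 3)*(k - 1)^2*(k + 5)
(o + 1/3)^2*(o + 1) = o^3 + 5*o^2/3 + 7*o/9 + 1/9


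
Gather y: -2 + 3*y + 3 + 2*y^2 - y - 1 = 2*y^2 + 2*y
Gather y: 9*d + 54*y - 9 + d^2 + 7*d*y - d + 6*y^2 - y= d^2 + 8*d + 6*y^2 + y*(7*d + 53) - 9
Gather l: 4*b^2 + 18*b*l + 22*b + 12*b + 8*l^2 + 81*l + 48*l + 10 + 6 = 4*b^2 + 34*b + 8*l^2 + l*(18*b + 129) + 16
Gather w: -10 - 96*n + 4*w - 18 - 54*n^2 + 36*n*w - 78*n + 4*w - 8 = -54*n^2 - 174*n + w*(36*n + 8) - 36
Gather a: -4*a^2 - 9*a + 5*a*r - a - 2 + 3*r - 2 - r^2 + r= -4*a^2 + a*(5*r - 10) - r^2 + 4*r - 4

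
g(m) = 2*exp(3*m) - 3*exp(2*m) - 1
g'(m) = 6*exp(3*m) - 6*exp(2*m)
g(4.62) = 2060083.76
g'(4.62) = 6211157.40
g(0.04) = -1.99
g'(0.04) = 0.27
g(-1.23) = -1.21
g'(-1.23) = -0.36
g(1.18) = 36.16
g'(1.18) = 143.26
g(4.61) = 1998897.65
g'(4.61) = 6026987.15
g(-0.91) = -1.36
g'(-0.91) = -0.58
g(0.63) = 1.66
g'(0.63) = 18.56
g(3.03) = 16446.25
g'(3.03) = 50626.86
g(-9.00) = -1.00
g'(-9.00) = 0.00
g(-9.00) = -1.00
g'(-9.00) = 0.00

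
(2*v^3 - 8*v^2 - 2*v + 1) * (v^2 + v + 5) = 2*v^5 - 6*v^4 - 41*v^2 - 9*v + 5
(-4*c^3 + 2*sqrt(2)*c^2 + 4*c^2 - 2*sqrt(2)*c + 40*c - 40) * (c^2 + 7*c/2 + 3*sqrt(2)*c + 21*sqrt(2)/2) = -4*c^5 - 10*sqrt(2)*c^4 - 10*c^4 - 25*sqrt(2)*c^3 + 66*c^3 + 130*c^2 + 155*sqrt(2)*c^2 - 182*c + 300*sqrt(2)*c - 420*sqrt(2)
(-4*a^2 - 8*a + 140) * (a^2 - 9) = -4*a^4 - 8*a^3 + 176*a^2 + 72*a - 1260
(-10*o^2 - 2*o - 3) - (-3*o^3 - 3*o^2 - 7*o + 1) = 3*o^3 - 7*o^2 + 5*o - 4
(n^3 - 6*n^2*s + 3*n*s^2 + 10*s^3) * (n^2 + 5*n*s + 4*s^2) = n^5 - n^4*s - 23*n^3*s^2 + n^2*s^3 + 62*n*s^4 + 40*s^5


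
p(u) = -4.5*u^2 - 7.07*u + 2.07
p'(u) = -9.0*u - 7.07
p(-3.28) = -23.15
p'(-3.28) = 22.45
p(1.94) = -28.58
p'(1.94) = -24.53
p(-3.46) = -27.34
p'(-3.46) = 24.07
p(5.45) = -170.12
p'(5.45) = -56.12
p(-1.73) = 0.83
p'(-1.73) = 8.50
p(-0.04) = 2.35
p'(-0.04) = -6.71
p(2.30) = -38.00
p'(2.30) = -27.77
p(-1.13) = 4.31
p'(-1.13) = 3.10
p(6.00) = -202.35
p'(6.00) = -61.07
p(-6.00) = -117.51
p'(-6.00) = 46.93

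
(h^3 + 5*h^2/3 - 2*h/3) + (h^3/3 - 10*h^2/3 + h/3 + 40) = 4*h^3/3 - 5*h^2/3 - h/3 + 40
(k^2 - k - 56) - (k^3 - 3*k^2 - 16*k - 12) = -k^3 + 4*k^2 + 15*k - 44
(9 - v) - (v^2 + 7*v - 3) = -v^2 - 8*v + 12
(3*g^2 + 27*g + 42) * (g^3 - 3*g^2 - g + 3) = 3*g^5 + 18*g^4 - 42*g^3 - 144*g^2 + 39*g + 126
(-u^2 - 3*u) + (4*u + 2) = -u^2 + u + 2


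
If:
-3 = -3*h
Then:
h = 1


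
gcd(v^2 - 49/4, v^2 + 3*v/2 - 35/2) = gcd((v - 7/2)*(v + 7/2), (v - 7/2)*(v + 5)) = v - 7/2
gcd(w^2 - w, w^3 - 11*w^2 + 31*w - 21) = w - 1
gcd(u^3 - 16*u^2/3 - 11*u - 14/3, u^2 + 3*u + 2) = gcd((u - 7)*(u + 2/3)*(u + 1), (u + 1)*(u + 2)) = u + 1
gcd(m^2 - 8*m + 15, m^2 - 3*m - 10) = m - 5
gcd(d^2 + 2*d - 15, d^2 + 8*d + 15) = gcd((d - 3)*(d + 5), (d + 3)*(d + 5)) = d + 5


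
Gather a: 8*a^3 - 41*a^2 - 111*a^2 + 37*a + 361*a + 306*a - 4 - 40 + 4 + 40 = 8*a^3 - 152*a^2 + 704*a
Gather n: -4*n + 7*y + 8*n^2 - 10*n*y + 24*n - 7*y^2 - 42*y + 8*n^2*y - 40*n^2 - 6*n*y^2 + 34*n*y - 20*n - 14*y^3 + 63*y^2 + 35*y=n^2*(8*y - 32) + n*(-6*y^2 + 24*y) - 14*y^3 + 56*y^2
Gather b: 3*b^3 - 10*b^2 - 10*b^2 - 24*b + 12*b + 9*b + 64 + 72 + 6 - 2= 3*b^3 - 20*b^2 - 3*b + 140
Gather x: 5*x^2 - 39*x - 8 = 5*x^2 - 39*x - 8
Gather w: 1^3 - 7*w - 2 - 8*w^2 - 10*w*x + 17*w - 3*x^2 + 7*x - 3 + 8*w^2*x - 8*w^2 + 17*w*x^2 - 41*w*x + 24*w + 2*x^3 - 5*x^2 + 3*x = w^2*(8*x - 16) + w*(17*x^2 - 51*x + 34) + 2*x^3 - 8*x^2 + 10*x - 4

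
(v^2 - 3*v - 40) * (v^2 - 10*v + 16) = v^4 - 13*v^3 + 6*v^2 + 352*v - 640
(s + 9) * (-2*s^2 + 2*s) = -2*s^3 - 16*s^2 + 18*s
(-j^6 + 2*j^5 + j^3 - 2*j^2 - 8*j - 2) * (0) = 0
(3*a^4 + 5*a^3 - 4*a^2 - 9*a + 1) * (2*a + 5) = 6*a^5 + 25*a^4 + 17*a^3 - 38*a^2 - 43*a + 5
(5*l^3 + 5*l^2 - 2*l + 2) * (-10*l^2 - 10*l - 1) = -50*l^5 - 100*l^4 - 35*l^3 - 5*l^2 - 18*l - 2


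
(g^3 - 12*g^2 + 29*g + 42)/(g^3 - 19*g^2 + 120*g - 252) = (g + 1)/(g - 6)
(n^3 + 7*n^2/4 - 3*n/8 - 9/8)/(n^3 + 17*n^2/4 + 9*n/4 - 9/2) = (2*n^2 + 5*n + 3)/(2*(n^2 + 5*n + 6))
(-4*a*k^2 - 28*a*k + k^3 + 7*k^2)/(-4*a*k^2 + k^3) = (k + 7)/k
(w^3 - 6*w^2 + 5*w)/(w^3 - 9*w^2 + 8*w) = (w - 5)/(w - 8)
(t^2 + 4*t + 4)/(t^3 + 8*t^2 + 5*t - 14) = (t + 2)/(t^2 + 6*t - 7)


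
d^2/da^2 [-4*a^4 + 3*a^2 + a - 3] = 6 - 48*a^2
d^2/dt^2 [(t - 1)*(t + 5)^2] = 6*t + 18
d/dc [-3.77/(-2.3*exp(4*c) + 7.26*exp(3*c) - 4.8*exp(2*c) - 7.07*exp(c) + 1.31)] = (-34.684*exp(3*c) + 82.1106*exp(2*c) - 36.192*exp(c) - 26.6539)*exp(c)/(2.3*exp(4*c) - 7.26*exp(3*c) + 4.8*exp(2*c) + 7.07*exp(c) - 1.31)^2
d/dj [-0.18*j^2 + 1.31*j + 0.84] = 1.31 - 0.36*j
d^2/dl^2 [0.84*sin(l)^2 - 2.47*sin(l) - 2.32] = 2.47*sin(l) + 1.68*cos(2*l)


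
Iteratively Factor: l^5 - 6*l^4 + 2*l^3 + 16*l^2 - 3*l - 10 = (l + 1)*(l^4 - 7*l^3 + 9*l^2 + 7*l - 10) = (l - 5)*(l + 1)*(l^3 - 2*l^2 - l + 2) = (l - 5)*(l - 2)*(l + 1)*(l^2 - 1) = (l - 5)*(l - 2)*(l + 1)^2*(l - 1)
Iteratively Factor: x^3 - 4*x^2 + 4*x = (x - 2)*(x^2 - 2*x) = x*(x - 2)*(x - 2)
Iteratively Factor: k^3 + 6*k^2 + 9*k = (k + 3)*(k^2 + 3*k) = (k + 3)^2*(k)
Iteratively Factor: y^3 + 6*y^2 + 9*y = (y + 3)*(y^2 + 3*y) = (y + 3)^2*(y)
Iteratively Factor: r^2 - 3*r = (r)*(r - 3)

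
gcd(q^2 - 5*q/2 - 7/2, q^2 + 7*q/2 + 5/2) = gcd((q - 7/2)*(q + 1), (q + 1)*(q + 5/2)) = q + 1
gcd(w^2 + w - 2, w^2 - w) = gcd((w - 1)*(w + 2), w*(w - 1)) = w - 1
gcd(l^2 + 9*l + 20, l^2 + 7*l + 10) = l + 5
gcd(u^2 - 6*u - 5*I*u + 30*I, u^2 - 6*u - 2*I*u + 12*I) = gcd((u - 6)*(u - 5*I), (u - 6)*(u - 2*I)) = u - 6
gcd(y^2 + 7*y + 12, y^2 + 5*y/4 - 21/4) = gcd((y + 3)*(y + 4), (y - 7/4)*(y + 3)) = y + 3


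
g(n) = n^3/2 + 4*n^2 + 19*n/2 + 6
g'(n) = 3*n^2/2 + 8*n + 19/2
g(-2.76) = -0.26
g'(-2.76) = -1.15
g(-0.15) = 4.66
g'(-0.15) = 8.33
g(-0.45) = 2.49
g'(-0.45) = 6.20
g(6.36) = 356.85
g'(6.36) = 121.05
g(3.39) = 103.65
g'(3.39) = 53.86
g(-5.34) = -6.80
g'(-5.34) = 9.55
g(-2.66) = -0.38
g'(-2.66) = -1.17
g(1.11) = 22.16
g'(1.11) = 20.23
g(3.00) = 84.00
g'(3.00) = 47.00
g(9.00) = 780.00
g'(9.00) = 203.00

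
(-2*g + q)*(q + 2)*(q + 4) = -2*g*q^2 - 12*g*q - 16*g + q^3 + 6*q^2 + 8*q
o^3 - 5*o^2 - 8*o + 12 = (o - 6)*(o - 1)*(o + 2)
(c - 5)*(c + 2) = c^2 - 3*c - 10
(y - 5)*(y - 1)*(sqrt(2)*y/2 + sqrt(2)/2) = sqrt(2)*y^3/2 - 5*sqrt(2)*y^2/2 - sqrt(2)*y/2 + 5*sqrt(2)/2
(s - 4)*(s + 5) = s^2 + s - 20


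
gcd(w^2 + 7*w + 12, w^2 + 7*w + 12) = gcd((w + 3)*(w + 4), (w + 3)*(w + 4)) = w^2 + 7*w + 12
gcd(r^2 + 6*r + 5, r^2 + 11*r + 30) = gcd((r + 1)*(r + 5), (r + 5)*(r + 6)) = r + 5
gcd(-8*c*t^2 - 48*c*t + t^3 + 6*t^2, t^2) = t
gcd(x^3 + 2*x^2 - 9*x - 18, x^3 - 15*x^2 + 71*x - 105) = x - 3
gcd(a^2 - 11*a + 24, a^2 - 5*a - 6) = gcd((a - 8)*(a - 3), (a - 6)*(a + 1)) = 1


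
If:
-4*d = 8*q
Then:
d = -2*q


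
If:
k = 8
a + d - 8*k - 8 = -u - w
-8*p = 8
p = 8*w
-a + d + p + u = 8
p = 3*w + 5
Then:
No Solution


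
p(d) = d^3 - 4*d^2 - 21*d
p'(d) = 3*d^2 - 8*d - 21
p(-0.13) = 2.66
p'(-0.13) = -19.91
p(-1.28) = 18.23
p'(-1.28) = -5.84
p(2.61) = -64.28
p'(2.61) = -21.44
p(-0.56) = 10.33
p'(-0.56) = -15.58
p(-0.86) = 14.47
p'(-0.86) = -11.90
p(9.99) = 388.01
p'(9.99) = 198.48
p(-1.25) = 18.05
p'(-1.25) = -6.31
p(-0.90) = 14.93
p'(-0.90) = -11.37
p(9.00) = 216.00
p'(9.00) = 150.00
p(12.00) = 900.00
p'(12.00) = 315.00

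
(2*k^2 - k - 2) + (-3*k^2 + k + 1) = -k^2 - 1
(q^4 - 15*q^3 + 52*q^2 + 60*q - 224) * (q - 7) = q^5 - 22*q^4 + 157*q^3 - 304*q^2 - 644*q + 1568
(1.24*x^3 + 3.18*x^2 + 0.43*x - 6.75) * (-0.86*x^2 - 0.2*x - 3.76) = -1.0664*x^5 - 2.9828*x^4 - 5.6682*x^3 - 6.2378*x^2 - 0.2668*x + 25.38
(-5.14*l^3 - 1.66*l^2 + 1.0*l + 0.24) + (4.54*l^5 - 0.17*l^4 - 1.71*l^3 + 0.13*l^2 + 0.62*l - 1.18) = 4.54*l^5 - 0.17*l^4 - 6.85*l^3 - 1.53*l^2 + 1.62*l - 0.94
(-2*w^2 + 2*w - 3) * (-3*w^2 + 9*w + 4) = 6*w^4 - 24*w^3 + 19*w^2 - 19*w - 12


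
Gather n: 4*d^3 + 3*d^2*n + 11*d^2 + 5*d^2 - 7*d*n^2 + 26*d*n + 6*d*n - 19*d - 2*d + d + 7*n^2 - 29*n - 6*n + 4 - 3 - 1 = 4*d^3 + 16*d^2 - 20*d + n^2*(7 - 7*d) + n*(3*d^2 + 32*d - 35)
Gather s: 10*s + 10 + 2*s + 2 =12*s + 12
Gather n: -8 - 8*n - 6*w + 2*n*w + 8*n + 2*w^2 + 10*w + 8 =2*n*w + 2*w^2 + 4*w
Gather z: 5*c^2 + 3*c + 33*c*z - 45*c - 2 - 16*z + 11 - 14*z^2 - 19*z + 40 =5*c^2 - 42*c - 14*z^2 + z*(33*c - 35) + 49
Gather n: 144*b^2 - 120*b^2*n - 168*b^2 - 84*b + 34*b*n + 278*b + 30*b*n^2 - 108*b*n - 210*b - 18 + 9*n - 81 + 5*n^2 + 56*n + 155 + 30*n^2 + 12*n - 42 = -24*b^2 - 16*b + n^2*(30*b + 35) + n*(-120*b^2 - 74*b + 77) + 14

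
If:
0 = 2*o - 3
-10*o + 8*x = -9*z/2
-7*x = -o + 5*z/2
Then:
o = 3/2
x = -123/46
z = 186/23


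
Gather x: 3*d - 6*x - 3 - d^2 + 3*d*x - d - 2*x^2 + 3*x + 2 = -d^2 + 2*d - 2*x^2 + x*(3*d - 3) - 1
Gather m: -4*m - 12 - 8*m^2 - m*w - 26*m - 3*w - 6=-8*m^2 + m*(-w - 30) - 3*w - 18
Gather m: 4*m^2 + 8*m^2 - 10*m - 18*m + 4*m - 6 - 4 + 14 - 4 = 12*m^2 - 24*m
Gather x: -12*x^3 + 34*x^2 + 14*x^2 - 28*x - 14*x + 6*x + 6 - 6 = -12*x^3 + 48*x^2 - 36*x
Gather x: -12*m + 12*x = -12*m + 12*x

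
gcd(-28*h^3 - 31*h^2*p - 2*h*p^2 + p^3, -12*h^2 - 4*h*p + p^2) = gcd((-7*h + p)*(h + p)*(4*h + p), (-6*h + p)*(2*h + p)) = 1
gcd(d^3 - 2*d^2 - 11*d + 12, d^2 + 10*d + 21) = d + 3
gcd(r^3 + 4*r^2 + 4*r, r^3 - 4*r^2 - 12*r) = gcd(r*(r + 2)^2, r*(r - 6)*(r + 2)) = r^2 + 2*r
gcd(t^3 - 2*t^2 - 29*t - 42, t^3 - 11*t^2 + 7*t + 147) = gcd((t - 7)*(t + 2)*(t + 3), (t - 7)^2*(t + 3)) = t^2 - 4*t - 21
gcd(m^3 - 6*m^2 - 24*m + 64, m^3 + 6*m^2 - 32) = m^2 + 2*m - 8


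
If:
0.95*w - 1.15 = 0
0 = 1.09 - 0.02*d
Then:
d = 54.50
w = 1.21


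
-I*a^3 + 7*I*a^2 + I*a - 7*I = (a - 7)*(a + 1)*(-I*a + I)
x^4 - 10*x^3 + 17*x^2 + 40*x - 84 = (x - 7)*(x - 3)*(x - 2)*(x + 2)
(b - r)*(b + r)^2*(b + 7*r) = b^4 + 8*b^3*r + 6*b^2*r^2 - 8*b*r^3 - 7*r^4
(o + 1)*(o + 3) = o^2 + 4*o + 3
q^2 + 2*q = q*(q + 2)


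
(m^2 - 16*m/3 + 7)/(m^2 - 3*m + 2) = (m^2 - 16*m/3 + 7)/(m^2 - 3*m + 2)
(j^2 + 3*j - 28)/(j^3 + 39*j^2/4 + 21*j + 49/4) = 4*(j - 4)/(4*j^2 + 11*j + 7)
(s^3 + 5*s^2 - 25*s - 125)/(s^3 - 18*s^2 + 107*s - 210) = (s^2 + 10*s + 25)/(s^2 - 13*s + 42)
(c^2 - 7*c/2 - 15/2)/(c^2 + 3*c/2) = (c - 5)/c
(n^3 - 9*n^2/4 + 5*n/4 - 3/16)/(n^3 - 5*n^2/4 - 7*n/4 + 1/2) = (n^2 - 2*n + 3/4)/(n^2 - n - 2)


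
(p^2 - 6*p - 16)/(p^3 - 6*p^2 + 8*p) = (p^2 - 6*p - 16)/(p*(p^2 - 6*p + 8))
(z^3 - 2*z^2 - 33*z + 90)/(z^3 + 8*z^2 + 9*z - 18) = (z^2 - 8*z + 15)/(z^2 + 2*z - 3)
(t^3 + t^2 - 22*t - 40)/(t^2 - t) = (t^3 + t^2 - 22*t - 40)/(t*(t - 1))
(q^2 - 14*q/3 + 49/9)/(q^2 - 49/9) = (3*q - 7)/(3*q + 7)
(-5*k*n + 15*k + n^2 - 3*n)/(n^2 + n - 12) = (-5*k + n)/(n + 4)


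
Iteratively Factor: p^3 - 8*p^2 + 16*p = (p - 4)*(p^2 - 4*p) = (p - 4)^2*(p)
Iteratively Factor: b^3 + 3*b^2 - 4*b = (b + 4)*(b^2 - b) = b*(b + 4)*(b - 1)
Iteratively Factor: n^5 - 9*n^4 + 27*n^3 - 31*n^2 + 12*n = (n - 1)*(n^4 - 8*n^3 + 19*n^2 - 12*n) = n*(n - 1)*(n^3 - 8*n^2 + 19*n - 12) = n*(n - 1)^2*(n^2 - 7*n + 12) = n*(n - 4)*(n - 1)^2*(n - 3)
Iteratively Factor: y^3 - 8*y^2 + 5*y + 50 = (y - 5)*(y^2 - 3*y - 10) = (y - 5)^2*(y + 2)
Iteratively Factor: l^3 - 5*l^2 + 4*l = (l - 4)*(l^2 - l) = (l - 4)*(l - 1)*(l)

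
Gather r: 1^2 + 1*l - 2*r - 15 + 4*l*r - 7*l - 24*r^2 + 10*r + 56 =-6*l - 24*r^2 + r*(4*l + 8) + 42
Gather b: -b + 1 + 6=7 - b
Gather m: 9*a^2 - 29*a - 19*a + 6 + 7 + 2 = 9*a^2 - 48*a + 15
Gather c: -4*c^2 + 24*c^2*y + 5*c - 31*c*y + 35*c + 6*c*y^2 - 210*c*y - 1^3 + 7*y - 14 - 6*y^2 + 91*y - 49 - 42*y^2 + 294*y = c^2*(24*y - 4) + c*(6*y^2 - 241*y + 40) - 48*y^2 + 392*y - 64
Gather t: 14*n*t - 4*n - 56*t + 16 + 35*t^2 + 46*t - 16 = -4*n + 35*t^2 + t*(14*n - 10)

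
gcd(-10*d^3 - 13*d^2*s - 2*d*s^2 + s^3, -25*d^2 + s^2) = -5*d + s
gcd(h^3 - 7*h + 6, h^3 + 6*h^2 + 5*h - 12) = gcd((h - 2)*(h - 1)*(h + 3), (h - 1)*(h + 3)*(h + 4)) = h^2 + 2*h - 3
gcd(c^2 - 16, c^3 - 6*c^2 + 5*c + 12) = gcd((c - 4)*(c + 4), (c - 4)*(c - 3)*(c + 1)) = c - 4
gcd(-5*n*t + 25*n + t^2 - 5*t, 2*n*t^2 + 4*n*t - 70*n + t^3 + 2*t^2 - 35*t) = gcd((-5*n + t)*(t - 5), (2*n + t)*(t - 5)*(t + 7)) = t - 5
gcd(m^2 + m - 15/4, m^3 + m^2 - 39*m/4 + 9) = m - 3/2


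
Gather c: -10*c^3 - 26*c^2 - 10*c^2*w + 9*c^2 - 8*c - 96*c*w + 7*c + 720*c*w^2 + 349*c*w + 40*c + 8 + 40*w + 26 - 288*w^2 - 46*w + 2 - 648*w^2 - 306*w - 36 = -10*c^3 + c^2*(-10*w - 17) + c*(720*w^2 + 253*w + 39) - 936*w^2 - 312*w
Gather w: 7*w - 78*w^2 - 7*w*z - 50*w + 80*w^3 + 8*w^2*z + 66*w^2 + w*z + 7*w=80*w^3 + w^2*(8*z - 12) + w*(-6*z - 36)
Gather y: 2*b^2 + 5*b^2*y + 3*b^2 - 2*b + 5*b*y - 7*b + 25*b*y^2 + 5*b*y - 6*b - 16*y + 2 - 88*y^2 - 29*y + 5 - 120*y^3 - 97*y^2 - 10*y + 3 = 5*b^2 - 15*b - 120*y^3 + y^2*(25*b - 185) + y*(5*b^2 + 10*b - 55) + 10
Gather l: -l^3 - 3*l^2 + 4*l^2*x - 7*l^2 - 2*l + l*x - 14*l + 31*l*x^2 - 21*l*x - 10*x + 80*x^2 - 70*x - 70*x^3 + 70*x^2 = -l^3 + l^2*(4*x - 10) + l*(31*x^2 - 20*x - 16) - 70*x^3 + 150*x^2 - 80*x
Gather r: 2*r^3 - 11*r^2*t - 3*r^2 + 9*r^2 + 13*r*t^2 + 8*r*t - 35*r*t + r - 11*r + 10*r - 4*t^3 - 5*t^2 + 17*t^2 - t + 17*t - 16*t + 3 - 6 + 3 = 2*r^3 + r^2*(6 - 11*t) + r*(13*t^2 - 27*t) - 4*t^3 + 12*t^2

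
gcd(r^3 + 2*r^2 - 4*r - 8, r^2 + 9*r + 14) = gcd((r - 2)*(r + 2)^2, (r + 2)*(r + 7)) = r + 2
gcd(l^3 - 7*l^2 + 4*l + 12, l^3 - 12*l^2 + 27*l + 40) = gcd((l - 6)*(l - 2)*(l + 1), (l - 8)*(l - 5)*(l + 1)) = l + 1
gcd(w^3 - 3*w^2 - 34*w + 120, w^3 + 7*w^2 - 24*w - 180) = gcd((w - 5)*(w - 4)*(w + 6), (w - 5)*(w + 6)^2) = w^2 + w - 30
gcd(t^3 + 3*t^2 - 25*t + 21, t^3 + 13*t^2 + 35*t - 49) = t^2 + 6*t - 7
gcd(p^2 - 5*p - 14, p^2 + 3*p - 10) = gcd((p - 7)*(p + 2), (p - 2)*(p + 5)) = 1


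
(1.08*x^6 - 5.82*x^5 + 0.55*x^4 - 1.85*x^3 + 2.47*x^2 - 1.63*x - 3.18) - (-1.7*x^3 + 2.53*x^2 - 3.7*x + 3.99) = 1.08*x^6 - 5.82*x^5 + 0.55*x^4 - 0.15*x^3 - 0.0599999999999996*x^2 + 2.07*x - 7.17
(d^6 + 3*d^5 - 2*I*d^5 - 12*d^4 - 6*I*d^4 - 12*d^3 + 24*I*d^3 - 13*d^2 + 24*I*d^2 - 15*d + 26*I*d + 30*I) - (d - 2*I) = d^6 + 3*d^5 - 2*I*d^5 - 12*d^4 - 6*I*d^4 - 12*d^3 + 24*I*d^3 - 13*d^2 + 24*I*d^2 - 16*d + 26*I*d + 32*I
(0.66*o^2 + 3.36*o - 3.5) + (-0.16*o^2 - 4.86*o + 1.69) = 0.5*o^2 - 1.5*o - 1.81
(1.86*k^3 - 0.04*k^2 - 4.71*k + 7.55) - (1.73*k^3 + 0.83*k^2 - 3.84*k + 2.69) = 0.13*k^3 - 0.87*k^2 - 0.87*k + 4.86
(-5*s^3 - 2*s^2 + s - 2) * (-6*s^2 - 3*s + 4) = 30*s^5 + 27*s^4 - 20*s^3 + s^2 + 10*s - 8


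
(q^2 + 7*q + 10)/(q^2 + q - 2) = (q + 5)/(q - 1)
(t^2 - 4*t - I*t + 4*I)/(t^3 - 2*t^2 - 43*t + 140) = (t - I)/(t^2 + 2*t - 35)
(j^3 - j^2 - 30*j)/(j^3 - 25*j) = (j - 6)/(j - 5)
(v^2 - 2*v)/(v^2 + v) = (v - 2)/(v + 1)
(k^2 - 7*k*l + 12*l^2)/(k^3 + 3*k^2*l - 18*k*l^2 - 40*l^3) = (k - 3*l)/(k^2 + 7*k*l + 10*l^2)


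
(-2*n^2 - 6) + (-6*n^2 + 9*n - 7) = -8*n^2 + 9*n - 13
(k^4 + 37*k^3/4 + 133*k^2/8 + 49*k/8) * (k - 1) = k^5 + 33*k^4/4 + 59*k^3/8 - 21*k^2/2 - 49*k/8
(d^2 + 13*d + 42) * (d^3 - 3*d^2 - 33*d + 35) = d^5 + 10*d^4 - 30*d^3 - 520*d^2 - 931*d + 1470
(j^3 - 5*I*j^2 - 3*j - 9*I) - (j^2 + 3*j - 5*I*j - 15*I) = j^3 - j^2 - 5*I*j^2 - 6*j + 5*I*j + 6*I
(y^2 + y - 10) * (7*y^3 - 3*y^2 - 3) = 7*y^5 + 4*y^4 - 73*y^3 + 27*y^2 - 3*y + 30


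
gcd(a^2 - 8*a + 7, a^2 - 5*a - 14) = a - 7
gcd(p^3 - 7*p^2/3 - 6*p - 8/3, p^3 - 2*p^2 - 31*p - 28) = p + 1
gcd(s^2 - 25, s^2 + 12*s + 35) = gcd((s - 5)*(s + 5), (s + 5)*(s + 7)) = s + 5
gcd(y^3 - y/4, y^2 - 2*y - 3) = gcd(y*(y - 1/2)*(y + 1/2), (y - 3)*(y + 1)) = 1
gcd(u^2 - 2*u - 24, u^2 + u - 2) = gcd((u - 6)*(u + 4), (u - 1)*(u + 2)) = 1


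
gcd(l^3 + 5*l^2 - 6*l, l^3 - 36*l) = l^2 + 6*l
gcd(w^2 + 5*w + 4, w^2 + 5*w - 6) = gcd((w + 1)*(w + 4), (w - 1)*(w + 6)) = 1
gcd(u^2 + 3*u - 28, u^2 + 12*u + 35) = u + 7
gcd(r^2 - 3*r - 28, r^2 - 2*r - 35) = r - 7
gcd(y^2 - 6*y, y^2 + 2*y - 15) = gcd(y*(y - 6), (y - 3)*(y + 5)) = 1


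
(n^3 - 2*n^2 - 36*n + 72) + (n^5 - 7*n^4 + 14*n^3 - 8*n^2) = n^5 - 7*n^4 + 15*n^3 - 10*n^2 - 36*n + 72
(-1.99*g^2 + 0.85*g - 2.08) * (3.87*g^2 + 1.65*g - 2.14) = -7.7013*g^4 + 0.00600000000000023*g^3 - 2.3885*g^2 - 5.251*g + 4.4512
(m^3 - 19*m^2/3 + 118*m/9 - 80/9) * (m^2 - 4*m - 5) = m^5 - 31*m^4/3 + 301*m^3/9 - 89*m^2/3 - 30*m + 400/9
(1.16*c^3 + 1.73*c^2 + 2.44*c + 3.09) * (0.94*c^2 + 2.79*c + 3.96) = 1.0904*c^5 + 4.8626*c^4 + 11.7139*c^3 + 16.563*c^2 + 18.2835*c + 12.2364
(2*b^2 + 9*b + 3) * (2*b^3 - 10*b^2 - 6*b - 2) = 4*b^5 - 2*b^4 - 96*b^3 - 88*b^2 - 36*b - 6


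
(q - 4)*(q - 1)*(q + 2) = q^3 - 3*q^2 - 6*q + 8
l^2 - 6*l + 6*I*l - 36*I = (l - 6)*(l + 6*I)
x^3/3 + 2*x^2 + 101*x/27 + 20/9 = (x/3 + 1)*(x + 4/3)*(x + 5/3)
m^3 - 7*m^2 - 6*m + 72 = (m - 6)*(m - 4)*(m + 3)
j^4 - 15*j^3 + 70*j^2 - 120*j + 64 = (j - 8)*(j - 4)*(j - 2)*(j - 1)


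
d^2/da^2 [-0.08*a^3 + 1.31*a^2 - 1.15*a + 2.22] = 2.62 - 0.48*a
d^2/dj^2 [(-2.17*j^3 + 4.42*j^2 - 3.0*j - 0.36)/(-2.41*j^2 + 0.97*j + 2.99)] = (2.8421709430404e-14*j^4 + 49.540444*j^3 - 140.793066*j^2 + 241.05687*j - 90.566588)/(13.997521*j^6 - 16.901571*j^5 - 45.29595*j^4 + 41.025665*j^3 + 56.19705*j^2 - 26.015691*j - 26.730899)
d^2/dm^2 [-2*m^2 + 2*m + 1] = -4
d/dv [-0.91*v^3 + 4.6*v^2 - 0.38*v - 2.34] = -2.73*v^2 + 9.2*v - 0.38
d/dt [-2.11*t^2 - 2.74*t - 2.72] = -4.22*t - 2.74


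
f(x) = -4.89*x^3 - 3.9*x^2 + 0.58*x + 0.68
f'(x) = -14.67*x^2 - 7.8*x + 0.58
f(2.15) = -64.70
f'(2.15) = -84.00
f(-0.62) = -0.01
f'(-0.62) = -0.22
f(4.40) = -488.82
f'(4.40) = -317.75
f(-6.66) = 1268.38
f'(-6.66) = -598.17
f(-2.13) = 29.01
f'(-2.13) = -49.36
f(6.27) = -1354.35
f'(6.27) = -625.05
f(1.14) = -10.97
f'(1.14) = -27.38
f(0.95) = -6.48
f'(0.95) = -20.07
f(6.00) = -1192.48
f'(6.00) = -574.34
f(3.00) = -164.71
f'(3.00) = -154.85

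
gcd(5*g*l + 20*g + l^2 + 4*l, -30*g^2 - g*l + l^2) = 5*g + l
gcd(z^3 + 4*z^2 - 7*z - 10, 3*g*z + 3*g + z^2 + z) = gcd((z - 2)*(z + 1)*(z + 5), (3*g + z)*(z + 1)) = z + 1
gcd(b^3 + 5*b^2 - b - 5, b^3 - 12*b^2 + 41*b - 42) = 1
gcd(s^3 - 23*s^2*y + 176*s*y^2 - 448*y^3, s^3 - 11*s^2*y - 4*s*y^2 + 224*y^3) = s^2 - 15*s*y + 56*y^2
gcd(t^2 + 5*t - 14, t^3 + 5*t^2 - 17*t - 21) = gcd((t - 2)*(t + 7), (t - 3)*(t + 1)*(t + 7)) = t + 7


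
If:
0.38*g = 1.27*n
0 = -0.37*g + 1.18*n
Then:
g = 0.00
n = 0.00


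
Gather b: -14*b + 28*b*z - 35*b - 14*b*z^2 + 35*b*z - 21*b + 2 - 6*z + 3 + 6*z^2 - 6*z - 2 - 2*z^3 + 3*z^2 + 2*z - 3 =b*(-14*z^2 + 63*z - 70) - 2*z^3 + 9*z^2 - 10*z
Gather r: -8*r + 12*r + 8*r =12*r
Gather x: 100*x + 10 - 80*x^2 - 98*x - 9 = -80*x^2 + 2*x + 1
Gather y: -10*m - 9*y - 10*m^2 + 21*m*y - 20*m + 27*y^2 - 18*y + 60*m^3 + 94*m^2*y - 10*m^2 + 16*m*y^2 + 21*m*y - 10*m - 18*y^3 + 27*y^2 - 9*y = 60*m^3 - 20*m^2 - 40*m - 18*y^3 + y^2*(16*m + 54) + y*(94*m^2 + 42*m - 36)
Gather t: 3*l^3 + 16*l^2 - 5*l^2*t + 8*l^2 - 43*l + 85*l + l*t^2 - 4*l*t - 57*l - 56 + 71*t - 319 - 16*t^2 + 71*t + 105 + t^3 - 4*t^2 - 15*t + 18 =3*l^3 + 24*l^2 - 15*l + t^3 + t^2*(l - 20) + t*(-5*l^2 - 4*l + 127) - 252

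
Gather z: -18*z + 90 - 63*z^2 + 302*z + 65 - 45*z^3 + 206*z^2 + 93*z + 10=-45*z^3 + 143*z^2 + 377*z + 165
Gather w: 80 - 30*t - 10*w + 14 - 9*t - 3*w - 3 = -39*t - 13*w + 91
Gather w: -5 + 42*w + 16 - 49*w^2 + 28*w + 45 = -49*w^2 + 70*w + 56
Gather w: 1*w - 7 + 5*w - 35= 6*w - 42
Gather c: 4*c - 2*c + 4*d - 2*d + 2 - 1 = 2*c + 2*d + 1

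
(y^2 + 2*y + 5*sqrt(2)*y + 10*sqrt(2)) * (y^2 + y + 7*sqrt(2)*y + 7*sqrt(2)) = y^4 + 3*y^3 + 12*sqrt(2)*y^3 + 36*sqrt(2)*y^2 + 72*y^2 + 24*sqrt(2)*y + 210*y + 140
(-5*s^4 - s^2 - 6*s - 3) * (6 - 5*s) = 25*s^5 - 30*s^4 + 5*s^3 + 24*s^2 - 21*s - 18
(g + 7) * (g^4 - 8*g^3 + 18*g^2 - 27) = g^5 - g^4 - 38*g^3 + 126*g^2 - 27*g - 189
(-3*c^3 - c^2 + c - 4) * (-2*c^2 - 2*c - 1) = 6*c^5 + 8*c^4 + 3*c^3 + 7*c^2 + 7*c + 4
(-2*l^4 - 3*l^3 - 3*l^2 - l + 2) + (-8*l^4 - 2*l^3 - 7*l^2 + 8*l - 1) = -10*l^4 - 5*l^3 - 10*l^2 + 7*l + 1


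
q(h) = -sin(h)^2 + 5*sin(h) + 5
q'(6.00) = 5.34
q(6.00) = 3.52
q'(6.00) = 5.34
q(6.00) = 3.52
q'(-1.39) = 1.25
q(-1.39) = -0.89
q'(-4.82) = 0.32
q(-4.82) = 8.98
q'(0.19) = 4.54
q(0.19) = 5.91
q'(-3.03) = -5.19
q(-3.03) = 4.43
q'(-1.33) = 1.66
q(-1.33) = -0.80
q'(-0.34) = 5.34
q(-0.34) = 3.22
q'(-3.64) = -3.55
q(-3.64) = 7.16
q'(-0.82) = 4.41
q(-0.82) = 0.81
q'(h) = -2*sin(h)*cos(h) + 5*cos(h)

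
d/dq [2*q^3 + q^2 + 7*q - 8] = 6*q^2 + 2*q + 7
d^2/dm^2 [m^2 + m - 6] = 2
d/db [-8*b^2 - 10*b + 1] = -16*b - 10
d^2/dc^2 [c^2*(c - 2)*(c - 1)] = 12*c^2 - 18*c + 4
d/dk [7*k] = 7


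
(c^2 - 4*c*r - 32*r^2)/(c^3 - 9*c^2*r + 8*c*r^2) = (-c - 4*r)/(c*(-c + r))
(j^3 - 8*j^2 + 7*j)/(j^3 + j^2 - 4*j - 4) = j*(j^2 - 8*j + 7)/(j^3 + j^2 - 4*j - 4)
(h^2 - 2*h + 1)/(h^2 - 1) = (h - 1)/(h + 1)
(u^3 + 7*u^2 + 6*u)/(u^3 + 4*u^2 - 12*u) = (u + 1)/(u - 2)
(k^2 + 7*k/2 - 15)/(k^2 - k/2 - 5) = (k + 6)/(k + 2)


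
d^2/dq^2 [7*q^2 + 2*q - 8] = 14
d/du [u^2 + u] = 2*u + 1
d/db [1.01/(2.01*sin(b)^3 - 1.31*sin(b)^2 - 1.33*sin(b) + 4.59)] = (-6.0903*sin(b)^2 + 2.6462*sin(b) + 1.3433)*cos(b)/(2.01*sin(b)^3 - 1.31*sin(b)^2 - 1.33*sin(b) + 4.59)^2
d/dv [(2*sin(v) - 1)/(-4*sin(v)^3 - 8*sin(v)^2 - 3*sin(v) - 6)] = -(16*sin(v)*cos(v)^2 + 4*cos(v)^2 + 11)*cos(v)/((sin(v) + 2)^2*(4*sin(v)^2 + 3)^2)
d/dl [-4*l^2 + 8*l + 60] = 8 - 8*l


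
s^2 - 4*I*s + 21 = (s - 7*I)*(s + 3*I)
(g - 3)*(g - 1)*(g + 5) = g^3 + g^2 - 17*g + 15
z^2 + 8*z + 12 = (z + 2)*(z + 6)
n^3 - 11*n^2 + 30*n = n*(n - 6)*(n - 5)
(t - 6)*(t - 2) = t^2 - 8*t + 12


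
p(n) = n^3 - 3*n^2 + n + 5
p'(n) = 3*n^2 - 6*n + 1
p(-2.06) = -18.53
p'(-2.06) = 26.09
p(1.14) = 3.72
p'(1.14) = -1.94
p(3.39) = 12.87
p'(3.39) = 15.14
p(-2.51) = -32.22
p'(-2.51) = 34.96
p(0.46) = 4.92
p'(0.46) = -1.13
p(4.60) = 43.46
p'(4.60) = 36.88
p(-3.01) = -52.46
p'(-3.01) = 46.24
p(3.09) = 8.95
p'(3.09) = 11.10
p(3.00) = 8.00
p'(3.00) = 10.00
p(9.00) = 500.00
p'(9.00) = 190.00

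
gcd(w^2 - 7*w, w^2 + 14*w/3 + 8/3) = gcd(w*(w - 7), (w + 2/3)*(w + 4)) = 1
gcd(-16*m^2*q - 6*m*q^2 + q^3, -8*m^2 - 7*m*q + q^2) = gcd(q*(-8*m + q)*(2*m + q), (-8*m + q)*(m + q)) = -8*m + q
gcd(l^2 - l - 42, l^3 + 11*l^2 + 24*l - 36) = l + 6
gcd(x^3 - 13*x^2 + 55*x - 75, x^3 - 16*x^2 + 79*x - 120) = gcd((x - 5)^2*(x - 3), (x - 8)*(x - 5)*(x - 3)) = x^2 - 8*x + 15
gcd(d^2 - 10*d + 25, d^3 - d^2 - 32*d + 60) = d - 5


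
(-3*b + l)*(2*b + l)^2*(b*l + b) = -12*b^4*l - 12*b^4 - 8*b^3*l^2 - 8*b^3*l + b^2*l^3 + b^2*l^2 + b*l^4 + b*l^3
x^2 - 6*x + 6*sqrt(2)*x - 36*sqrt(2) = (x - 6)*(x + 6*sqrt(2))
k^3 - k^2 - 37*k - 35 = (k - 7)*(k + 1)*(k + 5)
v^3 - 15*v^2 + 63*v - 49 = (v - 7)^2*(v - 1)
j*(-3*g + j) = -3*g*j + j^2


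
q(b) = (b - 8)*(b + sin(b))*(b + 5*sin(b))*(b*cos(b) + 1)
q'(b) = (b - 8)*(b + sin(b))*(b + 5*sin(b))*(-b*sin(b) + cos(b)) + (b - 8)*(b + sin(b))*(b*cos(b) + 1)*(5*cos(b) + 1) + (b - 8)*(b + 5*sin(b))*(b*cos(b) + 1)*(cos(b) + 1) + (b + sin(b))*(b + 5*sin(b))*(b*cos(b) + 1) = (8 - b)*(b + sin(b))*(b + 5*sin(b))*(b*sin(b) - cos(b)) + (b - 8)*(b + sin(b))*(b*cos(b) + 1)*(5*cos(b) + 1) + (b - 8)*(b + 5*sin(b))*(b*cos(b) + 1)*(cos(b) + 1) + (b + sin(b))*(b + 5*sin(b))*(b*cos(b) + 1)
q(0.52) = -33.16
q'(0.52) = -129.35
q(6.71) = -573.52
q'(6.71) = 78.85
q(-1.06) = -45.73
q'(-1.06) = 110.71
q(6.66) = -575.75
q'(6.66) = 10.64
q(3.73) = 27.22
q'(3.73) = -111.02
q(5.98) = -345.41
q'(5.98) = -533.22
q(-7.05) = 4998.10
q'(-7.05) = 1485.83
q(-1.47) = -128.18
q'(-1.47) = 305.55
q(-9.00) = -16282.11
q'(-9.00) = 4053.94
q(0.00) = 0.00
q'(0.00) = 0.00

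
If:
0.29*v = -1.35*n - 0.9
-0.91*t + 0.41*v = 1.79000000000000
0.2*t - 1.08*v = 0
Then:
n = -0.58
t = -2.15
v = -0.40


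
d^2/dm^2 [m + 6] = 0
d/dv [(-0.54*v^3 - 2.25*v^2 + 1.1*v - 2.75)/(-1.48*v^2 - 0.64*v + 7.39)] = (0.7992*v^4 + 0.6912*v^3 - 8.9038*v^2 - 41.395*v + 6.369)/(2.1904*v^4 + 1.8944*v^3 - 21.4648*v^2 - 9.4592*v + 54.6121)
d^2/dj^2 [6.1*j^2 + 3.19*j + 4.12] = 12.2000000000000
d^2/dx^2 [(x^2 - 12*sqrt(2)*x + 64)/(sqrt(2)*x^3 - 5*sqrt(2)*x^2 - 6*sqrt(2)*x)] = (sqrt(2)*x^6 - 72*x^5 + 360*x^4 + 402*sqrt(2)*x^4 - 2590*sqrt(2)*x^3 - 744*x^3 + 3648*sqrt(2)*x^2 + 5760*sqrt(2)*x + 2304*sqrt(2))/(x^3*(x^6 - 15*x^5 + 57*x^4 + 55*x^3 - 342*x^2 - 540*x - 216))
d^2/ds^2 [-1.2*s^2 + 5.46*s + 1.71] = -2.40000000000000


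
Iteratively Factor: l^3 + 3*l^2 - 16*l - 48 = (l + 3)*(l^2 - 16) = (l - 4)*(l + 3)*(l + 4)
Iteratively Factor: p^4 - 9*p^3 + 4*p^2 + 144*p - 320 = (p - 4)*(p^3 - 5*p^2 - 16*p + 80) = (p - 4)^2*(p^2 - p - 20) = (p - 5)*(p - 4)^2*(p + 4)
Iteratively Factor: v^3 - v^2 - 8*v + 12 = (v - 2)*(v^2 + v - 6) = (v - 2)*(v + 3)*(v - 2)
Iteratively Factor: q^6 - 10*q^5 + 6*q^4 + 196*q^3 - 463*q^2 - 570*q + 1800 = (q + 4)*(q^5 - 14*q^4 + 62*q^3 - 52*q^2 - 255*q + 450) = (q - 3)*(q + 4)*(q^4 - 11*q^3 + 29*q^2 + 35*q - 150) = (q - 3)*(q + 2)*(q + 4)*(q^3 - 13*q^2 + 55*q - 75) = (q - 5)*(q - 3)*(q + 2)*(q + 4)*(q^2 - 8*q + 15) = (q - 5)*(q - 3)^2*(q + 2)*(q + 4)*(q - 5)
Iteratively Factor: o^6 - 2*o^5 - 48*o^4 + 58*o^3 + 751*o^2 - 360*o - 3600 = (o + 4)*(o^5 - 6*o^4 - 24*o^3 + 154*o^2 + 135*o - 900) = (o - 5)*(o + 4)*(o^4 - o^3 - 29*o^2 + 9*o + 180) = (o - 5)*(o + 3)*(o + 4)*(o^3 - 4*o^2 - 17*o + 60) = (o - 5)^2*(o + 3)*(o + 4)*(o^2 + o - 12) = (o - 5)^2*(o - 3)*(o + 3)*(o + 4)*(o + 4)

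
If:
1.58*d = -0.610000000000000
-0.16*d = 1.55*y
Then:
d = -0.39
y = 0.04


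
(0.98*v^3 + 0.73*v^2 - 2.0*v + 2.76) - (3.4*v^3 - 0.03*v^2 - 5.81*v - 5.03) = -2.42*v^3 + 0.76*v^2 + 3.81*v + 7.79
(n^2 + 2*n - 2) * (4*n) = 4*n^3 + 8*n^2 - 8*n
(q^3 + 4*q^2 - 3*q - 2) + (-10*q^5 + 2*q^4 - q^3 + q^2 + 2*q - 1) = -10*q^5 + 2*q^4 + 5*q^2 - q - 3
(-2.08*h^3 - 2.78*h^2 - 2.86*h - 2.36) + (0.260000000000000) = -2.08*h^3 - 2.78*h^2 - 2.86*h - 2.1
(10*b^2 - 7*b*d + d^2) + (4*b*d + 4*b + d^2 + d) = 10*b^2 - 3*b*d + 4*b + 2*d^2 + d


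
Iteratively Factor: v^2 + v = (v)*(v + 1)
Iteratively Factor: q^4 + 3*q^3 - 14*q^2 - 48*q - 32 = (q + 4)*(q^3 - q^2 - 10*q - 8) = (q + 1)*(q + 4)*(q^2 - 2*q - 8) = (q + 1)*(q + 2)*(q + 4)*(q - 4)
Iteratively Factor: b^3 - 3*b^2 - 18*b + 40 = (b + 4)*(b^2 - 7*b + 10) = (b - 2)*(b + 4)*(b - 5)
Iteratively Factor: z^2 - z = (z - 1)*(z)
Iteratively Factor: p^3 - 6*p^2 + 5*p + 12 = (p - 4)*(p^2 - 2*p - 3) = (p - 4)*(p - 3)*(p + 1)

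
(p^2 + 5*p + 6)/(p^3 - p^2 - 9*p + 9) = (p + 2)/(p^2 - 4*p + 3)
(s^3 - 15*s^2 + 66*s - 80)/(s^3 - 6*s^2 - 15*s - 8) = (s^2 - 7*s + 10)/(s^2 + 2*s + 1)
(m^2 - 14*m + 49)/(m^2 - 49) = (m - 7)/(m + 7)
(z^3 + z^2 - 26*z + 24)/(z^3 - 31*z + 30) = (z - 4)/(z - 5)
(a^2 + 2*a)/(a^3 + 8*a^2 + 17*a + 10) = a/(a^2 + 6*a + 5)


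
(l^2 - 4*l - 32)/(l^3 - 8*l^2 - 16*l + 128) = 1/(l - 4)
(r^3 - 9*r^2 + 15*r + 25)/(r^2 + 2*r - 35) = (r^2 - 4*r - 5)/(r + 7)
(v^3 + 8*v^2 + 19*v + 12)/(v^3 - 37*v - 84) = (v + 1)/(v - 7)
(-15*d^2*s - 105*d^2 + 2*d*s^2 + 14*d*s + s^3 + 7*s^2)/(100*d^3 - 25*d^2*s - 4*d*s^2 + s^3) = (-3*d*s - 21*d + s^2 + 7*s)/(20*d^2 - 9*d*s + s^2)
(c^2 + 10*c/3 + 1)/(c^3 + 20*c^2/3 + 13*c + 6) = (3*c + 1)/(3*c^2 + 11*c + 6)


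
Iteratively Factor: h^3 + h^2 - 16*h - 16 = (h - 4)*(h^2 + 5*h + 4) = (h - 4)*(h + 4)*(h + 1)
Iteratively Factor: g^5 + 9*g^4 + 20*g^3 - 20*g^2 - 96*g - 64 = (g + 2)*(g^4 + 7*g^3 + 6*g^2 - 32*g - 32) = (g - 2)*(g + 2)*(g^3 + 9*g^2 + 24*g + 16) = (g - 2)*(g + 2)*(g + 4)*(g^2 + 5*g + 4) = (g - 2)*(g + 2)*(g + 4)^2*(g + 1)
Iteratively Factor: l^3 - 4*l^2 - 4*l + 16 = (l - 4)*(l^2 - 4) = (l - 4)*(l - 2)*(l + 2)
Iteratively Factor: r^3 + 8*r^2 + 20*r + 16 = (r + 4)*(r^2 + 4*r + 4) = (r + 2)*(r + 4)*(r + 2)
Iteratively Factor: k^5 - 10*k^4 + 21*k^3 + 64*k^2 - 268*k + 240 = (k + 3)*(k^4 - 13*k^3 + 60*k^2 - 116*k + 80) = (k - 4)*(k + 3)*(k^3 - 9*k^2 + 24*k - 20) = (k - 4)*(k - 2)*(k + 3)*(k^2 - 7*k + 10) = (k - 4)*(k - 2)^2*(k + 3)*(k - 5)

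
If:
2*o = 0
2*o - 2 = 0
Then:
No Solution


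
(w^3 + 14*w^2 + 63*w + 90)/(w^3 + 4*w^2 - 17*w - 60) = (w + 6)/(w - 4)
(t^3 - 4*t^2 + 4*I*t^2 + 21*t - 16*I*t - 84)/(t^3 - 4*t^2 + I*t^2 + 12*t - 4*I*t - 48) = (t + 7*I)/(t + 4*I)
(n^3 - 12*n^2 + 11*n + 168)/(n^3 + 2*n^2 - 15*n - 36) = (n^2 - 15*n + 56)/(n^2 - n - 12)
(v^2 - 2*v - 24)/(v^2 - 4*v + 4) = (v^2 - 2*v - 24)/(v^2 - 4*v + 4)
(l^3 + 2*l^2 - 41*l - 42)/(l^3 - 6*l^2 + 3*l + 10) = (l^2 + l - 42)/(l^2 - 7*l + 10)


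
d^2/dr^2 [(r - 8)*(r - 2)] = 2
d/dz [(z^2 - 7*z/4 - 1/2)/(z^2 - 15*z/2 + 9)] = (-23*z^2 + 76*z - 78)/(4*z^4 - 60*z^3 + 297*z^2 - 540*z + 324)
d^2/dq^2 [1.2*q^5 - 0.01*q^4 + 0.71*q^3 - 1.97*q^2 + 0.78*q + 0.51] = 24.0*q^3 - 0.12*q^2 + 4.26*q - 3.94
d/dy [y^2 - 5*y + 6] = 2*y - 5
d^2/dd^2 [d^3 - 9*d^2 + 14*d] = 6*d - 18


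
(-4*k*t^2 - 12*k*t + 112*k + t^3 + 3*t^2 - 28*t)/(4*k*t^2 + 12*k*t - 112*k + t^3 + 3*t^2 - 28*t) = (-4*k + t)/(4*k + t)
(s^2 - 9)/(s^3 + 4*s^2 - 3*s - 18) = (s - 3)/(s^2 + s - 6)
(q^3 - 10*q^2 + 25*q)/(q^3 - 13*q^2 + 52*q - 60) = q*(q - 5)/(q^2 - 8*q + 12)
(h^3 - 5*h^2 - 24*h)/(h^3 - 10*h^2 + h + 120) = h/(h - 5)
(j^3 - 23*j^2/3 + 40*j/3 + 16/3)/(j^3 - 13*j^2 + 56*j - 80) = (j + 1/3)/(j - 5)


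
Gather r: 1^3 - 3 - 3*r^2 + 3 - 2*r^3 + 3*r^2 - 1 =-2*r^3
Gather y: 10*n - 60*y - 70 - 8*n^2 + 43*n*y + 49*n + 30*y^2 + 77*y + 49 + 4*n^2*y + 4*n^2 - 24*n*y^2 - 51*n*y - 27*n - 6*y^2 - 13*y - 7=-4*n^2 + 32*n + y^2*(24 - 24*n) + y*(4*n^2 - 8*n + 4) - 28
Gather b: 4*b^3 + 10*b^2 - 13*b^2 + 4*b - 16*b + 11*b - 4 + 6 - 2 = 4*b^3 - 3*b^2 - b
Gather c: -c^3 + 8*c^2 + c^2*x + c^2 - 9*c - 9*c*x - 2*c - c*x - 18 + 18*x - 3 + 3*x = -c^3 + c^2*(x + 9) + c*(-10*x - 11) + 21*x - 21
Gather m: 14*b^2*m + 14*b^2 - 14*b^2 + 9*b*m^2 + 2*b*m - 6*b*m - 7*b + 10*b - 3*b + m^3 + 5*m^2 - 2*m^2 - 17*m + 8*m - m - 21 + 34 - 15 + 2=m^3 + m^2*(9*b + 3) + m*(14*b^2 - 4*b - 10)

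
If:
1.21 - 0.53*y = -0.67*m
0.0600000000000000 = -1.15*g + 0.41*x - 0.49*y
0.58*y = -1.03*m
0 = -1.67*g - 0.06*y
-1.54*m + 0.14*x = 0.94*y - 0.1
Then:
No Solution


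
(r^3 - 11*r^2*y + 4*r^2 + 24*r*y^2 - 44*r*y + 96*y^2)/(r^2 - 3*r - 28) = (r^2 - 11*r*y + 24*y^2)/(r - 7)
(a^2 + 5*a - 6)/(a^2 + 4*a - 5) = (a + 6)/(a + 5)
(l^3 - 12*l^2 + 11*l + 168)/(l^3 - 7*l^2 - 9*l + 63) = (l - 8)/(l - 3)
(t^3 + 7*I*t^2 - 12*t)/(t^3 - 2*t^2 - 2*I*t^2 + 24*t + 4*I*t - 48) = t*(t + 3*I)/(t^2 - 2*t*(1 + 3*I) + 12*I)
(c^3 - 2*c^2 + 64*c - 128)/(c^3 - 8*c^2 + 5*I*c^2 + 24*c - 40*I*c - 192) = (c^2 - 2*c*(1 + 4*I) + 16*I)/(c^2 - c*(8 + 3*I) + 24*I)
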